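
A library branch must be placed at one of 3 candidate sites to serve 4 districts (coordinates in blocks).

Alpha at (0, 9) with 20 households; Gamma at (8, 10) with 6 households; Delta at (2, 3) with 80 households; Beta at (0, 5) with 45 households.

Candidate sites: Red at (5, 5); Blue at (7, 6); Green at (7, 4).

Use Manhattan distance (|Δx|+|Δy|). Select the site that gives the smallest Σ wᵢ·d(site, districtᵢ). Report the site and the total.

Total weighted distance at each candidate:
  Red (5, 5): total = 853
  Blue (7, 6): total = 1230
  Green (7, 4): total = 1122
Minimum is at Red with total 853 blocks.

Red, total 853 blocks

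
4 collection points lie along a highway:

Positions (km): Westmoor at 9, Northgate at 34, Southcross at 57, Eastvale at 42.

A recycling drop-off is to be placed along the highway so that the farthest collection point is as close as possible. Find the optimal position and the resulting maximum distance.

The 1-center on a line is the midpoint of the two extreme points: leftmost at 9, rightmost at 57.
Optimal location = (9 + 57)/2 = 33; maximum distance = (57 − 9)/2 = 24.

location 33, max distance 24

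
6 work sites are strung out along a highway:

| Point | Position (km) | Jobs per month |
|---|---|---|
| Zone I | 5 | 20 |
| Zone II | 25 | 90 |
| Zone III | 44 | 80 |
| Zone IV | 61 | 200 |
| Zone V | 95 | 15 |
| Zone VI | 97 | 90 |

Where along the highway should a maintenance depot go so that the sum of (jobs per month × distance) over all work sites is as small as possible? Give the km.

x = 61

For a sum of weighted absolute distances on a line, the optimum is the weighted median (not the mean). Total weight W = 495; half-weight = 247.5.
Sort by position and accumulate weight:
  km 5 (Zone I, w=20) → cum 20
  km 25 (Zone II, w=90) → cum 110
  km 44 (Zone III, w=80) → cum 190
  km 61 (Zone IV, w=200) → cum 390  ≥ 247.5 → median here
  km 95 (Zone V, w=15) → cum 405
  km 97 (Zone VI, w=90) → cum 495
Optimal location: km 61.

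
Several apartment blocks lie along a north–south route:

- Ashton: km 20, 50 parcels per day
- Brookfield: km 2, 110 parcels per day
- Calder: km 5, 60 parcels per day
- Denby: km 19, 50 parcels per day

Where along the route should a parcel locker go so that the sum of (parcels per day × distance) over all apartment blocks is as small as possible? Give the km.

For a sum of weighted absolute distances on a line, the optimum is the weighted median (not the mean). Total weight W = 270; half-weight = 135.
Sort by position and accumulate weight:
  km 2 (Brookfield, w=110) → cum 110
  km 5 (Calder, w=60) → cum 170  ≥ 135 → median here
  km 19 (Denby, w=50) → cum 220
  km 20 (Ashton, w=50) → cum 270
Optimal location: km 5.

x = 5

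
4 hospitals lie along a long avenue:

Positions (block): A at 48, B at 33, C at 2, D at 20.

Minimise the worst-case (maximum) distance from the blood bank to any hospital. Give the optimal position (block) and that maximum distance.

The 1-center on a line is the midpoint of the two extreme points: leftmost at 2, rightmost at 48.
Optimal location = (2 + 48)/2 = 25; maximum distance = (48 − 2)/2 = 23.

location 25, max distance 23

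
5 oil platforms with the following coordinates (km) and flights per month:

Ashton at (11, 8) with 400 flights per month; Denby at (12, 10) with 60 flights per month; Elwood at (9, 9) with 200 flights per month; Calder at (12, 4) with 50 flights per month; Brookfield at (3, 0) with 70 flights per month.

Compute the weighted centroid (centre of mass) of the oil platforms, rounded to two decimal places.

(9.91, 7.44)

The minimiser of Σwᵢ‖p−pᵢ‖² is the weighted centroid p* = (Σwᵢpᵢ)/(Σwᵢ).
Σwᵢ = 780.
Σwᵢxᵢ = 400·11 + 60·12 + 200·9 + 50·12 + 70·3 = 7730.
Σwᵢyᵢ = 400·8 + 60·10 + 200·9 + 50·4 + 70·0 = 5800.
x* = 7730/780 = 9.91, y* = 5800/780 = 7.44.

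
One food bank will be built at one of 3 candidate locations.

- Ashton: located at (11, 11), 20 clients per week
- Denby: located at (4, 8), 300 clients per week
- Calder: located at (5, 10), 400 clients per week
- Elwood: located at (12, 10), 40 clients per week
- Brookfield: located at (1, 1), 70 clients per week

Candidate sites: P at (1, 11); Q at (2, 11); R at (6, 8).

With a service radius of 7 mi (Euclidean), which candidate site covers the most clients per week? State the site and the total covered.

R, covering 760

Coverage radius r = 7 mi; a point is covered iff (Δx)²+(Δy)² ≤ 7² = 49.
  P (1, 11): covers {Denby, Calder} → 700
  Q (2, 11): covers {Denby, Calder} → 700
  R (6, 8): covers {Ashton, Denby, Calder, Elwood} → 760
Maximum coverage at R: 760 clients per week.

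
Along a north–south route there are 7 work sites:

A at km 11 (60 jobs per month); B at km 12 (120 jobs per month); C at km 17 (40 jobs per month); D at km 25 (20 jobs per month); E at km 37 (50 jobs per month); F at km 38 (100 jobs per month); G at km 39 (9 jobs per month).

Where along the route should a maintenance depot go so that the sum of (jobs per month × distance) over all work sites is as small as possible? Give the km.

For a sum of weighted absolute distances on a line, the optimum is the weighted median (not the mean). Total weight W = 399; half-weight = 199.5.
Sort by position and accumulate weight:
  km 11 (A, w=60) → cum 60
  km 12 (B, w=120) → cum 180
  km 17 (C, w=40) → cum 220  ≥ 199.5 → median here
  km 25 (D, w=20) → cum 240
  km 37 (E, w=50) → cum 290
  km 38 (F, w=100) → cum 390
  km 39 (G, w=9) → cum 399
Optimal location: km 17.

x = 17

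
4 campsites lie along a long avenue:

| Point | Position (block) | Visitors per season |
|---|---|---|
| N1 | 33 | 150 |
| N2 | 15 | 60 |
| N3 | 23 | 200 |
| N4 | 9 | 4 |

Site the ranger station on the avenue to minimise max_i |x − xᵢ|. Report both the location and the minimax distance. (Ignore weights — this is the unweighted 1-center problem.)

location 21, max distance 12

The 1-center on a line is the midpoint of the two extreme points: leftmost at 9, rightmost at 33.
Optimal location = (9 + 33)/2 = 21; maximum distance = (33 − 9)/2 = 12.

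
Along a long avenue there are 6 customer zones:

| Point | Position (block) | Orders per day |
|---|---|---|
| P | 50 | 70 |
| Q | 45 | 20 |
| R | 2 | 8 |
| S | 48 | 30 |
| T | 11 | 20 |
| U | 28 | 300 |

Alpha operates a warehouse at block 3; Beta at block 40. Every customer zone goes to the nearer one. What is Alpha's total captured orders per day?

28

The indifferent point is the midpoint (3+40)/2 = 21.5; customer zones left of it (closer to Alpha at 3) go to Alpha, those right go to Beta.
  R at 2 (w=8) → Alpha
  T at 11 (w=20) → Alpha
  U at 28 (w=300) → Beta
  Q at 45 (w=20) → Beta
  S at 48 (w=30) → Beta
  P at 50 (w=70) → Beta
Alpha captures 28; Beta captures 420.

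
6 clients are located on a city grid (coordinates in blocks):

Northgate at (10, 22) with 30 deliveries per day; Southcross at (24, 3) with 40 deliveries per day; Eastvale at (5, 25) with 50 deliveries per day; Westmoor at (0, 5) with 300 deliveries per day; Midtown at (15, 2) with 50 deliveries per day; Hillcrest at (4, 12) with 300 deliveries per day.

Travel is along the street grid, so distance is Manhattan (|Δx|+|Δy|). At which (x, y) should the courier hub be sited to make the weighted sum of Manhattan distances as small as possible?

(4, 5)

Manhattan distance separates: Σwᵢ(|x−xᵢ|+|y−yᵢ|) = Σwᵢ|x−xᵢ| + Σwᵢ|y−yᵢ|, so x and y are optimised independently as 1-D weighted medians.
Total weight W = 770; half = 385.
x-coordinate, sorted with cumulative weight:
  x=0 (Westmoor, w=300) cum 300
  x=4 (Hillcrest, w=300) cum 600  ← median
  x=5 (Eastvale, w=50) cum 650
  x=10 (Northgate, w=30) cum 680
  x=15 (Midtown, w=50) cum 730
  x=24 (Southcross, w=40) cum 770
⇒ x* = 4
y-coordinate, sorted with cumulative weight:
  y=2 (Midtown, w=50) cum 50
  y=3 (Southcross, w=40) cum 90
  y=5 (Westmoor, w=300) cum 390  ← median
  y=12 (Hillcrest, w=300) cum 690
  y=22 (Northgate, w=30) cum 720
  y=25 (Eastvale, w=50) cum 770
⇒ y* = 5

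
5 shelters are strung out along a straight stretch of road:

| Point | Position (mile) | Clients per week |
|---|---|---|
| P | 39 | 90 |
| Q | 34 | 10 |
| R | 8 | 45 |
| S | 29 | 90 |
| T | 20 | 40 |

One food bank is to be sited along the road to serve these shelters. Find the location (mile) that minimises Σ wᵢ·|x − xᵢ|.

x = 29

For a sum of weighted absolute distances on a line, the optimum is the weighted median (not the mean). Total weight W = 275; half-weight = 137.5.
Sort by position and accumulate weight:
  mile 8 (R, w=45) → cum 45
  mile 20 (T, w=40) → cum 85
  mile 29 (S, w=90) → cum 175  ≥ 137.5 → median here
  mile 34 (Q, w=10) → cum 185
  mile 39 (P, w=90) → cum 275
Optimal location: mile 29.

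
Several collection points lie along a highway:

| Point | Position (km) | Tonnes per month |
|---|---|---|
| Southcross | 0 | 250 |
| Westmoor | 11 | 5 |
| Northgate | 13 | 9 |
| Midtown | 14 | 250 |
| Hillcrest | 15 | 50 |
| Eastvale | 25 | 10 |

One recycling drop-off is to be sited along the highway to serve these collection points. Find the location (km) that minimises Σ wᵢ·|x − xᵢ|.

x = 14

For a sum of weighted absolute distances on a line, the optimum is the weighted median (not the mean). Total weight W = 574; half-weight = 287.
Sort by position and accumulate weight:
  km 0 (Southcross, w=250) → cum 250
  km 11 (Westmoor, w=5) → cum 255
  km 13 (Northgate, w=9) → cum 264
  km 14 (Midtown, w=250) → cum 514  ≥ 287 → median here
  km 15 (Hillcrest, w=50) → cum 564
  km 25 (Eastvale, w=10) → cum 574
Optimal location: km 14.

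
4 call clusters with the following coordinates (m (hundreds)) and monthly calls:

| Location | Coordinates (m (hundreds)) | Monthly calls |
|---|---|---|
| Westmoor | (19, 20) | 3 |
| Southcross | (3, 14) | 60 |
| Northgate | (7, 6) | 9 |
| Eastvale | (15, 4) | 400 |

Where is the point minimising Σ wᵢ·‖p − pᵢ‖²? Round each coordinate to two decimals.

(13.35, 5.41)

The minimiser of Σwᵢ‖p−pᵢ‖² is the weighted centroid p* = (Σwᵢpᵢ)/(Σwᵢ).
Σwᵢ = 472.
Σwᵢxᵢ = 3·19 + 60·3 + 9·7 + 400·15 = 6300.
Σwᵢyᵢ = 3·20 + 60·14 + 9·6 + 400·4 = 2554.
x* = 6300/472 = 13.35, y* = 2554/472 = 5.41.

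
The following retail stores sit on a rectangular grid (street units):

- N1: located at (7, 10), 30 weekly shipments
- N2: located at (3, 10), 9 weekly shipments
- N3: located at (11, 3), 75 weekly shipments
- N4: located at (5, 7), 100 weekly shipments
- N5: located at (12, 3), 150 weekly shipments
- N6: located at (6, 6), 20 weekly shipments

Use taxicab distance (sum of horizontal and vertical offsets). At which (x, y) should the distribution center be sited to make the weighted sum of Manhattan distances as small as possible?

(11, 3)

Manhattan distance separates: Σwᵢ(|x−xᵢ|+|y−yᵢ|) = Σwᵢ|x−xᵢ| + Σwᵢ|y−yᵢ|, so x and y are optimised independently as 1-D weighted medians.
Total weight W = 384; half = 192.
x-coordinate, sorted with cumulative weight:
  x=3 (N2, w=9) cum 9
  x=5 (N4, w=100) cum 109
  x=6 (N6, w=20) cum 129
  x=7 (N1, w=30) cum 159
  x=11 (N3, w=75) cum 234  ← median
  x=12 (N5, w=150) cum 384
⇒ x* = 11
y-coordinate, sorted with cumulative weight:
  y=3 (N3, w=75) cum 75
  y=3 (N5, w=150) cum 225  ← median
  y=6 (N6, w=20) cum 245
  y=7 (N4, w=100) cum 345
  y=10 (N1, w=30) cum 375
  y=10 (N2, w=9) cum 384
⇒ y* = 3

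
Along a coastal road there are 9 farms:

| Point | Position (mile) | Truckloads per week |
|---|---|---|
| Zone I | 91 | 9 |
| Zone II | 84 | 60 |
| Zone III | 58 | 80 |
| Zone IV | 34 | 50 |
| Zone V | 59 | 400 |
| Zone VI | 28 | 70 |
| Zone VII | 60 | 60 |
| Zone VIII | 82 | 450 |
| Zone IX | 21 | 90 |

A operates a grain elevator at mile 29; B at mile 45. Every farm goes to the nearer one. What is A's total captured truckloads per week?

The indifferent point is the midpoint (29+45)/2 = 37; farms left of it (closer to A at 29) go to A, those right go to B.
  Zone IX at 21 (w=90) → A
  Zone VI at 28 (w=70) → A
  Zone IV at 34 (w=50) → A
  Zone III at 58 (w=80) → B
  Zone V at 59 (w=400) → B
  Zone VII at 60 (w=60) → B
  Zone VIII at 82 (w=450) → B
  Zone II at 84 (w=60) → B
  Zone I at 91 (w=9) → B
A captures 210; B captures 1059.

210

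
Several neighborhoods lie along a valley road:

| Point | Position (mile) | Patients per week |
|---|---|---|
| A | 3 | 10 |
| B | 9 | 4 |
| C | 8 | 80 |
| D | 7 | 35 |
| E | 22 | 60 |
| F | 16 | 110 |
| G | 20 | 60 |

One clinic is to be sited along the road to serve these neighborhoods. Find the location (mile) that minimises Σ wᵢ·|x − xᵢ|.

For a sum of weighted absolute distances on a line, the optimum is the weighted median (not the mean). Total weight W = 359; half-weight = 179.5.
Sort by position and accumulate weight:
  mile 3 (A, w=10) → cum 10
  mile 7 (D, w=35) → cum 45
  mile 8 (C, w=80) → cum 125
  mile 9 (B, w=4) → cum 129
  mile 16 (F, w=110) → cum 239  ≥ 179.5 → median here
  mile 20 (G, w=60) → cum 299
  mile 22 (E, w=60) → cum 359
Optimal location: mile 16.

x = 16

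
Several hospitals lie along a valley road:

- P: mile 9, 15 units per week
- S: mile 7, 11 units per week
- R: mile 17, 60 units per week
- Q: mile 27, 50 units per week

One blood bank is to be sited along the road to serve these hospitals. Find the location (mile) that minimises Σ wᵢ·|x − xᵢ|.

x = 17

For a sum of weighted absolute distances on a line, the optimum is the weighted median (not the mean). Total weight W = 136; half-weight = 68.
Sort by position and accumulate weight:
  mile 7 (S, w=11) → cum 11
  mile 9 (P, w=15) → cum 26
  mile 17 (R, w=60) → cum 86  ≥ 68 → median here
  mile 27 (Q, w=50) → cum 136
Optimal location: mile 17.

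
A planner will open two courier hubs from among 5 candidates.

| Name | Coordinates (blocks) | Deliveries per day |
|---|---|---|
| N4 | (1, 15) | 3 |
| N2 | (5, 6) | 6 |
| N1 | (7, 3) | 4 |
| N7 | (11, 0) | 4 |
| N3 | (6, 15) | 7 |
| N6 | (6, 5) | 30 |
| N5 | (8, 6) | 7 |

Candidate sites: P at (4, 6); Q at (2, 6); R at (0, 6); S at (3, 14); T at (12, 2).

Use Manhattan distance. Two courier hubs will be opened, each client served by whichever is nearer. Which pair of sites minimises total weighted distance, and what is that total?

{P, S}, total 237

Evaluate every pair (each demand assigned to the nearer of the two):
  {P, S}: total = 237
  {P, T}: total = 273
  {P, Q}: total = 307
  {P, R}: total = 307
  {Q, S}: total = 339
  {Q, T}: total = 367
  {Q, R}: total = 423
  {R, S}: total = 441
  {S, T}: total = 459
  {R, T}: total = 467
Best pair: {P, S} with total 237.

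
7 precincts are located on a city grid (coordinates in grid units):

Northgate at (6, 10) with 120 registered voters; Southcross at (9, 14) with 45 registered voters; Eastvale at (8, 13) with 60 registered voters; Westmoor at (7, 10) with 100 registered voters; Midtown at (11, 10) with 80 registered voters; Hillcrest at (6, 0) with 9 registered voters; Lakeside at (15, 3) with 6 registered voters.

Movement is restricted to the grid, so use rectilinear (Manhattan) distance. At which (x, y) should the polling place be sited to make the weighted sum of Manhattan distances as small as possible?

Manhattan distance separates: Σwᵢ(|x−xᵢ|+|y−yᵢ|) = Σwᵢ|x−xᵢ| + Σwᵢ|y−yᵢ|, so x and y are optimised independently as 1-D weighted medians.
Total weight W = 420; half = 210.
x-coordinate, sorted with cumulative weight:
  x=6 (Northgate, w=120) cum 120
  x=6 (Hillcrest, w=9) cum 129
  x=7 (Westmoor, w=100) cum 229  ← median
  x=8 (Eastvale, w=60) cum 289
  x=9 (Southcross, w=45) cum 334
  x=11 (Midtown, w=80) cum 414
  x=15 (Lakeside, w=6) cum 420
⇒ x* = 7
y-coordinate, sorted with cumulative weight:
  y=0 (Hillcrest, w=9) cum 9
  y=3 (Lakeside, w=6) cum 15
  y=10 (Northgate, w=120) cum 135
  y=10 (Westmoor, w=100) cum 235  ← median
  y=10 (Midtown, w=80) cum 315
  y=13 (Eastvale, w=60) cum 375
  y=14 (Southcross, w=45) cum 420
⇒ y* = 10

(7, 10)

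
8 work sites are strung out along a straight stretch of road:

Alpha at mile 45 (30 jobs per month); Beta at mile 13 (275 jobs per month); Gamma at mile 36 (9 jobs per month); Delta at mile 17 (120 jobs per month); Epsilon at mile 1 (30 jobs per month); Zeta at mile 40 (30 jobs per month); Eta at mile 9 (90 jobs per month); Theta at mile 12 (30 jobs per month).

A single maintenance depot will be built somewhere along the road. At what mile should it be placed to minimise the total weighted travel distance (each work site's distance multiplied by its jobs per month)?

For a sum of weighted absolute distances on a line, the optimum is the weighted median (not the mean). Total weight W = 614; half-weight = 307.
Sort by position and accumulate weight:
  mile 1 (Epsilon, w=30) → cum 30
  mile 9 (Eta, w=90) → cum 120
  mile 12 (Theta, w=30) → cum 150
  mile 13 (Beta, w=275) → cum 425  ≥ 307 → median here
  mile 17 (Delta, w=120) → cum 545
  mile 36 (Gamma, w=9) → cum 554
  mile 40 (Zeta, w=30) → cum 584
  mile 45 (Alpha, w=30) → cum 614
Optimal location: mile 13.

x = 13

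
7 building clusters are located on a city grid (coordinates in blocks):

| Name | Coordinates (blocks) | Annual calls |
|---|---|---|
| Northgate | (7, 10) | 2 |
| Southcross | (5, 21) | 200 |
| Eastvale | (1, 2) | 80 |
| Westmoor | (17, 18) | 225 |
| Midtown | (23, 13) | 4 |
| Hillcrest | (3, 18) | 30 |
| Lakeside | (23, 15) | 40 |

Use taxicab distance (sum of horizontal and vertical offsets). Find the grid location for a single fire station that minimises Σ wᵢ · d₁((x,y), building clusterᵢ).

Manhattan distance separates: Σwᵢ(|x−xᵢ|+|y−yᵢ|) = Σwᵢ|x−xᵢ| + Σwᵢ|y−yᵢ|, so x and y are optimised independently as 1-D weighted medians.
Total weight W = 581; half = 290.5.
x-coordinate, sorted with cumulative weight:
  x=1 (Eastvale, w=80) cum 80
  x=3 (Hillcrest, w=30) cum 110
  x=5 (Southcross, w=200) cum 310  ← median
  x=7 (Northgate, w=2) cum 312
  x=17 (Westmoor, w=225) cum 537
  x=23 (Midtown, w=4) cum 541
  x=23 (Lakeside, w=40) cum 581
⇒ x* = 5
y-coordinate, sorted with cumulative weight:
  y=2 (Eastvale, w=80) cum 80
  y=10 (Northgate, w=2) cum 82
  y=13 (Midtown, w=4) cum 86
  y=15 (Lakeside, w=40) cum 126
  y=18 (Westmoor, w=225) cum 351  ← median
  y=18 (Hillcrest, w=30) cum 381
  y=21 (Southcross, w=200) cum 581
⇒ y* = 18

(5, 18)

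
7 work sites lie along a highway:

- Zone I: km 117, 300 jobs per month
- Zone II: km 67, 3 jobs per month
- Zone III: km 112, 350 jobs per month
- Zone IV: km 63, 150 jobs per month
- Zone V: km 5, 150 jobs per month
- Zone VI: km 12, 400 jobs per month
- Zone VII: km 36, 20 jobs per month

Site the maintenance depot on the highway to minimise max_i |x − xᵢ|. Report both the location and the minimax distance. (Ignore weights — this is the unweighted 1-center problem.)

The 1-center on a line is the midpoint of the two extreme points: leftmost at 5, rightmost at 117.
Optimal location = (5 + 117)/2 = 61; maximum distance = (117 − 5)/2 = 56.

location 61, max distance 56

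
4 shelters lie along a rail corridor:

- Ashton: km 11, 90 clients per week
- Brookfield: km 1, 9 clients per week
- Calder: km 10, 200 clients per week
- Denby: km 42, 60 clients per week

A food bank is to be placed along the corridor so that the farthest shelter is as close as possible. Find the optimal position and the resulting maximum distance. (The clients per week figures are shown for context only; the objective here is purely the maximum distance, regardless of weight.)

location 21.5, max distance 20.5

The 1-center on a line is the midpoint of the two extreme points: leftmost at 1, rightmost at 42.
Optimal location = (1 + 42)/2 = 21.5; maximum distance = (42 − 1)/2 = 20.5.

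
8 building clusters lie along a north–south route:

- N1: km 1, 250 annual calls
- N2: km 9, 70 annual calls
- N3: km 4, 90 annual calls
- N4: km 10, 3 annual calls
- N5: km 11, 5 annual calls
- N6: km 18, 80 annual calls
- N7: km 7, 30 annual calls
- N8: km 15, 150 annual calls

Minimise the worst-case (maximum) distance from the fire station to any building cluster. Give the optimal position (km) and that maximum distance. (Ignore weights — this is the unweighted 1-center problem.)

location 9.5, max distance 8.5

The 1-center on a line is the midpoint of the two extreme points: leftmost at 1, rightmost at 18.
Optimal location = (1 + 18)/2 = 9.5; maximum distance = (18 − 1)/2 = 8.5.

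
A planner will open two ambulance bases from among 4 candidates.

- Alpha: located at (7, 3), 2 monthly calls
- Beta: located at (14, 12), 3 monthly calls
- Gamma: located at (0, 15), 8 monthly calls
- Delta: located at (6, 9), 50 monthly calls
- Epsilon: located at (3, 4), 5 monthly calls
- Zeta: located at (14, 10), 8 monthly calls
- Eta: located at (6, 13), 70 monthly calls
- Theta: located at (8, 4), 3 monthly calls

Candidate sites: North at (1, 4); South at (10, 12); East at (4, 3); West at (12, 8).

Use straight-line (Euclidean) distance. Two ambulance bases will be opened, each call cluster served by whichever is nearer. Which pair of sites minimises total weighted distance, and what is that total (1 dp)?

{South, East}, total 695.4

Evaluate every pair (each demand assigned to the nearer of the two):
  {South, East}: total = 695.4
  {North, South}: total = 713.1
  {South, West}: total = 737.1
  {East, West}: total = 1013.5
  {North, West}: total = 1014.4
  {North, East}: total = 1281.9
Best pair: {South, East} with total 695.4.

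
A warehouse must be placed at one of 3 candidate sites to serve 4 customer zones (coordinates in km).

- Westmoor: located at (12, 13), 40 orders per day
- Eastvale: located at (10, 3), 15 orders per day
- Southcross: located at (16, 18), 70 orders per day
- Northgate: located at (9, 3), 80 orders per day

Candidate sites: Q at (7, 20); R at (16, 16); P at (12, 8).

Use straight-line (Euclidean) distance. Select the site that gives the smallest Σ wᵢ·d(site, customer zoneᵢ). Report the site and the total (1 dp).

Total weighted distance at each candidate:
  Q (7, 20): total = 2617.8
  R (16, 16): total = 1736.0
  P (12, 8): total = 1501.2
Minimum is at P with total 1501.2 km.

P, total 1501.2 km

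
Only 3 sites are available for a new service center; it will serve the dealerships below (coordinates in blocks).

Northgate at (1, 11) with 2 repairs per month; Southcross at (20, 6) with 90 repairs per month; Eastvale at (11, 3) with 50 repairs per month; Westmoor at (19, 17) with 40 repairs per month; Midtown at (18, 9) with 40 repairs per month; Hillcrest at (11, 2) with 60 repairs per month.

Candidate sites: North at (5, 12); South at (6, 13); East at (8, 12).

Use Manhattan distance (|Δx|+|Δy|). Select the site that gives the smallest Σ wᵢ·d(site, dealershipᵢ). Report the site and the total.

Total weighted distance at each candidate:
  North (5, 12): total = 5010
  South (6, 13): total = 4934
  East (8, 12): total = 4176
Minimum is at East with total 4176 blocks.

East, total 4176 blocks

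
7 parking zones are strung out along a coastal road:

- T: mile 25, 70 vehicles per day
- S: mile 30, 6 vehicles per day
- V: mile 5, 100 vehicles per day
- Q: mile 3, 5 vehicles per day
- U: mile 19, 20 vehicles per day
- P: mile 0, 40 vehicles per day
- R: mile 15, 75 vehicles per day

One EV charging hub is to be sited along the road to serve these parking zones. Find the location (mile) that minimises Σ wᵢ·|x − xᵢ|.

x = 15

For a sum of weighted absolute distances on a line, the optimum is the weighted median (not the mean). Total weight W = 316; half-weight = 158.
Sort by position and accumulate weight:
  mile 0 (P, w=40) → cum 40
  mile 3 (Q, w=5) → cum 45
  mile 5 (V, w=100) → cum 145
  mile 15 (R, w=75) → cum 220  ≥ 158 → median here
  mile 19 (U, w=20) → cum 240
  mile 25 (T, w=70) → cum 310
  mile 30 (S, w=6) → cum 316
Optimal location: mile 15.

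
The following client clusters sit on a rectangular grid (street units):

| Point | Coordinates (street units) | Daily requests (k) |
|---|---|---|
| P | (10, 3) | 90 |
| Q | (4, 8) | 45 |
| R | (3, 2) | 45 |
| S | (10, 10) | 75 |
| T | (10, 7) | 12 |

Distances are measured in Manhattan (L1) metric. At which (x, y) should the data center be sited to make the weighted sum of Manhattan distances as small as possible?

(10, 3)

Manhattan distance separates: Σwᵢ(|x−xᵢ|+|y−yᵢ|) = Σwᵢ|x−xᵢ| + Σwᵢ|y−yᵢ|, so x and y are optimised independently as 1-D weighted medians.
Total weight W = 267; half = 133.5.
x-coordinate, sorted with cumulative weight:
  x=3 (R, w=45) cum 45
  x=4 (Q, w=45) cum 90
  x=10 (P, w=90) cum 180  ← median
  x=10 (S, w=75) cum 255
  x=10 (T, w=12) cum 267
⇒ x* = 10
y-coordinate, sorted with cumulative weight:
  y=2 (R, w=45) cum 45
  y=3 (P, w=90) cum 135  ← median
  y=7 (T, w=12) cum 147
  y=8 (Q, w=45) cum 192
  y=10 (S, w=75) cum 267
⇒ y* = 3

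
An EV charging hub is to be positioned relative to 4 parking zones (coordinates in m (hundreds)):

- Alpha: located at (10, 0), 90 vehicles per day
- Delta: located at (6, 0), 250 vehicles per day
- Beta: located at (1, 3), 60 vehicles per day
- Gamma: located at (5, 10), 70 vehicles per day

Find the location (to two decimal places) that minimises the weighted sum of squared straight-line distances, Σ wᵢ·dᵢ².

The minimiser of Σwᵢ‖p−pᵢ‖² is the weighted centroid p* = (Σwᵢpᵢ)/(Σwᵢ).
Σwᵢ = 470.
Σwᵢxᵢ = 90·10 + 250·6 + 60·1 + 70·5 = 2810.
Σwᵢyᵢ = 90·0 + 250·0 + 60·3 + 70·10 = 880.
x* = 2810/470 = 5.98, y* = 880/470 = 1.87.

(5.98, 1.87)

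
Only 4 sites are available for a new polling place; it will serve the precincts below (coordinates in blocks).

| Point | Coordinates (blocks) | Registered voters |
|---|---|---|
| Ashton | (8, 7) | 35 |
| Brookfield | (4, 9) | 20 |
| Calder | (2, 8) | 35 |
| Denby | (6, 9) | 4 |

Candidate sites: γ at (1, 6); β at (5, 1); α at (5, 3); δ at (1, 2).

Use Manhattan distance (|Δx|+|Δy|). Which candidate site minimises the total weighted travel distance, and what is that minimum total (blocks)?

Total weighted distance at each candidate:
  γ (1, 6): total = 537
  β (5, 1): total = 881
  α (5, 3): total = 693
  δ (1, 2): total = 913
Minimum is at γ with total 537 blocks.

γ, total 537 blocks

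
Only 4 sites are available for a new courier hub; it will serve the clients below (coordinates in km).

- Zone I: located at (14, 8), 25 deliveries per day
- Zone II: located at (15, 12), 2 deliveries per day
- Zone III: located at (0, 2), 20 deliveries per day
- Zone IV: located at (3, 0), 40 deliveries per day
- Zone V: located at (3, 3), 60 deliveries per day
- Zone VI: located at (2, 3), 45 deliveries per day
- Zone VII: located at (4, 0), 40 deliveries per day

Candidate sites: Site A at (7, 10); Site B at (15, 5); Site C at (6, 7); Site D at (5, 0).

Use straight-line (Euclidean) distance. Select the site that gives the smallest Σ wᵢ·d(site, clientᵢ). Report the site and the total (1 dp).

Site D, total 967.2 km

Total weighted distance at each candidate:
  Site A (7, 10): total = 2130.4
  Site B (15, 5): total = 2724.1
  Site C (6, 7): total = 1528.7
  Site D (5, 0): total = 967.2
Minimum is at Site D with total 967.2 km.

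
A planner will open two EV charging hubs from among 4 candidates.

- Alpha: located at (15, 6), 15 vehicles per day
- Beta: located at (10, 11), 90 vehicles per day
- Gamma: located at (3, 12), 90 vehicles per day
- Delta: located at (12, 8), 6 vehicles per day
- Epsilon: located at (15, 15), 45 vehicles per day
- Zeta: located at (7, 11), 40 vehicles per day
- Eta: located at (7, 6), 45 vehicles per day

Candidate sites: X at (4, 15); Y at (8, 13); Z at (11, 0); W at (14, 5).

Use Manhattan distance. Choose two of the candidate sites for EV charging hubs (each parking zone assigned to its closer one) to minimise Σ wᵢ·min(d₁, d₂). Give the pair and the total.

{Y, W}, total 1845

Evaluate every pair (each demand assigned to the nearer of the two):
  {Y, W}: total = 1845
  {X, Y}: total = 1869
  {Y, Z}: total = 1989
  {X, W}: total = 2455
  {X, Z}: total = 2689
  {Z, W}: total = 3955
Best pair: {Y, W} with total 1845.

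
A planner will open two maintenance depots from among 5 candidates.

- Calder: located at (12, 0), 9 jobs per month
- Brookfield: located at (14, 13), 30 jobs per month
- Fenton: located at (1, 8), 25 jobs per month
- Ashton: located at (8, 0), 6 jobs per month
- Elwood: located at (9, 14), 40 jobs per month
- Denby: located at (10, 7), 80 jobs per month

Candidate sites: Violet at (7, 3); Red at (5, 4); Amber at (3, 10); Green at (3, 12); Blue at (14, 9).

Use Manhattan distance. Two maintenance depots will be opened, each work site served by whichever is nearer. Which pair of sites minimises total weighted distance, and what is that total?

Evaluate every pair (each demand assigned to the nearer of the two):
  {Green, Blue}: total = 1259
  {Amber, Blue}: total = 1289
  {Red, Blue}: total = 1341
  {Violet, Blue}: total = 1371
  {Violet, Green}: total = 1486
  {Violet, Amber}: total = 1576
  {Red, Green}: total = 1611
  {Red, Amber}: total = 1701
  {Amber, Green}: total = 1841
  {Violet, Red}: total = 1886
Best pair: {Green, Blue} with total 1259.

{Green, Blue}, total 1259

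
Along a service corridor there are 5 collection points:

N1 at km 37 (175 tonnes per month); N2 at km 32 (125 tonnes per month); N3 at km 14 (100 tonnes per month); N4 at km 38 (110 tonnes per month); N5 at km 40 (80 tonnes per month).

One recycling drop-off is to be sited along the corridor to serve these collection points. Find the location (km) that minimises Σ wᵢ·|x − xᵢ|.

For a sum of weighted absolute distances on a line, the optimum is the weighted median (not the mean). Total weight W = 590; half-weight = 295.
Sort by position and accumulate weight:
  km 14 (N3, w=100) → cum 100
  km 32 (N2, w=125) → cum 225
  km 37 (N1, w=175) → cum 400  ≥ 295 → median here
  km 38 (N4, w=110) → cum 510
  km 40 (N5, w=80) → cum 590
Optimal location: km 37.

x = 37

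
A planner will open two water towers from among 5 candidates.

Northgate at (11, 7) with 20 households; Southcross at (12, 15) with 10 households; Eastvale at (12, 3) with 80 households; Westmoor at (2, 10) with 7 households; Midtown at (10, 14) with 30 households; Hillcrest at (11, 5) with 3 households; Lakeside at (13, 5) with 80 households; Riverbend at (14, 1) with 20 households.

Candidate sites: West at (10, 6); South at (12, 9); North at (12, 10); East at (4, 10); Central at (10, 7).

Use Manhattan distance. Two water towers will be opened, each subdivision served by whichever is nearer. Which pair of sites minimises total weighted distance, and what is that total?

{West, North}, total 1246

Evaluate every pair (each demand assigned to the nearer of the two):
  {West, North}: total = 1246
  {West, South}: total = 1293
  {West, East}: total = 1310
  {West, Central}: total = 1313
  {North, Central}: total = 1409
  {East, Central}: total = 1433
  {South, East}: total = 1439
  {South, North}: total = 1455
  {South, Central}: total = 1456
  {North, East}: total = 1602
Best pair: {West, North} with total 1246.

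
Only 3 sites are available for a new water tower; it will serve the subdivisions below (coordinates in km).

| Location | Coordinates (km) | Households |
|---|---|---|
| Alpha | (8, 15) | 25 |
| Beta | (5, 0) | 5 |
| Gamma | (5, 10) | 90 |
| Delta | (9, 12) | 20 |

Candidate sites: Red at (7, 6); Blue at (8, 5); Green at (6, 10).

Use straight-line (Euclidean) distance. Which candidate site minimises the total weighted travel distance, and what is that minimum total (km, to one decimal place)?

Total weighted distance at each candidate:
  Red (7, 6): total = 787.0
  Blue (8, 5): total = 945.4
  Green (6, 10): total = 347.0
Minimum is at Green with total 347.0 km.

Green, total 347.0 km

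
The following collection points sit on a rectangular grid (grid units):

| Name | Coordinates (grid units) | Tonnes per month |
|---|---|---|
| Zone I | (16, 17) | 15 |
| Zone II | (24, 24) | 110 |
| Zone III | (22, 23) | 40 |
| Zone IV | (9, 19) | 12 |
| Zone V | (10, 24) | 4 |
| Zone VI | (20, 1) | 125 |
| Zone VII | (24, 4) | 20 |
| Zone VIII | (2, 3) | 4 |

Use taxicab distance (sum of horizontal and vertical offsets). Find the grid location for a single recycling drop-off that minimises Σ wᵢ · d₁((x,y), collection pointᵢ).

Manhattan distance separates: Σwᵢ(|x−xᵢ|+|y−yᵢ|) = Σwᵢ|x−xᵢ| + Σwᵢ|y−yᵢ|, so x and y are optimised independently as 1-D weighted medians.
Total weight W = 330; half = 165.
x-coordinate, sorted with cumulative weight:
  x=2 (Zone VIII, w=4) cum 4
  x=9 (Zone IV, w=12) cum 16
  x=10 (Zone V, w=4) cum 20
  x=16 (Zone I, w=15) cum 35
  x=20 (Zone VI, w=125) cum 160
  x=22 (Zone III, w=40) cum 200  ← median
  x=24 (Zone II, w=110) cum 310
  x=24 (Zone VII, w=20) cum 330
⇒ x* = 22
y-coordinate, sorted with cumulative weight:
  y=1 (Zone VI, w=125) cum 125
  y=3 (Zone VIII, w=4) cum 129
  y=4 (Zone VII, w=20) cum 149
  y=17 (Zone I, w=15) cum 164
  y=19 (Zone IV, w=12) cum 176  ← median
  y=23 (Zone III, w=40) cum 216
  y=24 (Zone II, w=110) cum 326
  y=24 (Zone V, w=4) cum 330
⇒ y* = 19

(22, 19)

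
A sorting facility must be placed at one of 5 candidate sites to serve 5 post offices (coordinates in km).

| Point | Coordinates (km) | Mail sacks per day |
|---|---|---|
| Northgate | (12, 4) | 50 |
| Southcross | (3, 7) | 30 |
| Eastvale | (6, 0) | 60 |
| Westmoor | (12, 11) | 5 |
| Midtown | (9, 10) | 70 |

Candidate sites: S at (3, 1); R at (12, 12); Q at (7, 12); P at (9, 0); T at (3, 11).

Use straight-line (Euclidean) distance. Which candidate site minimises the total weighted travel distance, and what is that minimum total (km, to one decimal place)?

P, total 1463.6 km

Total weighted distance at each candidate:
  S (3, 1): total = 1668.5
  R (12, 12): total = 1771.2
  Q (7, 12): total = 1609.8
  P (9, 0): total = 1463.6
  T (3, 11): total = 1845.0
Minimum is at P with total 1463.6 km.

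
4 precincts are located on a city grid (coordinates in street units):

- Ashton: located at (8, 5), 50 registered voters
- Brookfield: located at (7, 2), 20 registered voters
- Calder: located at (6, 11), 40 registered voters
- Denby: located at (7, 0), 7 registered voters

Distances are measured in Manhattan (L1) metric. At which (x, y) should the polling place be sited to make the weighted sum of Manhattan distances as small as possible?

(7, 5)

Manhattan distance separates: Σwᵢ(|x−xᵢ|+|y−yᵢ|) = Σwᵢ|x−xᵢ| + Σwᵢ|y−yᵢ|, so x and y are optimised independently as 1-D weighted medians.
Total weight W = 117; half = 58.5.
x-coordinate, sorted with cumulative weight:
  x=6 (Calder, w=40) cum 40
  x=7 (Brookfield, w=20) cum 60  ← median
  x=7 (Denby, w=7) cum 67
  x=8 (Ashton, w=50) cum 117
⇒ x* = 7
y-coordinate, sorted with cumulative weight:
  y=0 (Denby, w=7) cum 7
  y=2 (Brookfield, w=20) cum 27
  y=5 (Ashton, w=50) cum 77  ← median
  y=11 (Calder, w=40) cum 117
⇒ y* = 5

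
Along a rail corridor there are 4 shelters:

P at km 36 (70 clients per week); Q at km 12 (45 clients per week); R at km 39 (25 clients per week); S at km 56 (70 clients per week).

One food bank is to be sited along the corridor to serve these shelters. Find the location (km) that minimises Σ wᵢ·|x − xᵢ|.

For a sum of weighted absolute distances on a line, the optimum is the weighted median (not the mean). Total weight W = 210; half-weight = 105.
Sort by position and accumulate weight:
  km 12 (Q, w=45) → cum 45
  km 36 (P, w=70) → cum 115  ≥ 105 → median here
  km 39 (R, w=25) → cum 140
  km 56 (S, w=70) → cum 210
Optimal location: km 36.

x = 36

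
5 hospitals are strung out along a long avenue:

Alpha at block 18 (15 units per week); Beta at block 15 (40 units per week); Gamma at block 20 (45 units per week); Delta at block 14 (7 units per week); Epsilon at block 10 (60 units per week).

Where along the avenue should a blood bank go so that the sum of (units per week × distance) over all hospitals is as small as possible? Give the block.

x = 15

For a sum of weighted absolute distances on a line, the optimum is the weighted median (not the mean). Total weight W = 167; half-weight = 83.5.
Sort by position and accumulate weight:
  block 10 (Epsilon, w=60) → cum 60
  block 14 (Delta, w=7) → cum 67
  block 15 (Beta, w=40) → cum 107  ≥ 83.5 → median here
  block 18 (Alpha, w=15) → cum 122
  block 20 (Gamma, w=45) → cum 167
Optimal location: block 15.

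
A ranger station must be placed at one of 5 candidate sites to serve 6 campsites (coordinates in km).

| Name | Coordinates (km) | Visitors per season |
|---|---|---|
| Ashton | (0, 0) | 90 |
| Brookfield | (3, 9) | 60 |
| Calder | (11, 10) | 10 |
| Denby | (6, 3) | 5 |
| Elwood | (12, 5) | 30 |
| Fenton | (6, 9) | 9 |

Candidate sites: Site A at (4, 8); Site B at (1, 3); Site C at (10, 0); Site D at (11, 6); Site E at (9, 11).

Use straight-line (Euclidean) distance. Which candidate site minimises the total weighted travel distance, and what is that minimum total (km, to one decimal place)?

Site B, total 1216.8 km

Total weighted distance at each candidate:
  Site A (4, 8): total = 1266.0
  Site B (1, 3): total = 1216.8
  Site C (10, 0): total = 1959.8
  Site D (11, 6): total = 1804.4
  Site E (9, 11): total = 1957.4
Minimum is at Site B with total 1216.8 km.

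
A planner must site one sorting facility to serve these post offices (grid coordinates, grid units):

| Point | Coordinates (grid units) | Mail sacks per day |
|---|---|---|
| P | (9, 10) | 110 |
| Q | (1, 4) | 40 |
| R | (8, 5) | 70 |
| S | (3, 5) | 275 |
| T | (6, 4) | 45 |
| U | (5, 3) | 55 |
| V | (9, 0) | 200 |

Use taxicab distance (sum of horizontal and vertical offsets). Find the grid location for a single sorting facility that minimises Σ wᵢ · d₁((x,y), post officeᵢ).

Manhattan distance separates: Σwᵢ(|x−xᵢ|+|y−yᵢ|) = Σwᵢ|x−xᵢ| + Σwᵢ|y−yᵢ|, so x and y are optimised independently as 1-D weighted medians.
Total weight W = 795; half = 397.5.
x-coordinate, sorted with cumulative weight:
  x=1 (Q, w=40) cum 40
  x=3 (S, w=275) cum 315
  x=5 (U, w=55) cum 370
  x=6 (T, w=45) cum 415  ← median
  x=8 (R, w=70) cum 485
  x=9 (P, w=110) cum 595
  x=9 (V, w=200) cum 795
⇒ x* = 6
y-coordinate, sorted with cumulative weight:
  y=0 (V, w=200) cum 200
  y=3 (U, w=55) cum 255
  y=4 (Q, w=40) cum 295
  y=4 (T, w=45) cum 340
  y=5 (R, w=70) cum 410  ← median
  y=5 (S, w=275) cum 685
  y=10 (P, w=110) cum 795
⇒ y* = 5

(6, 5)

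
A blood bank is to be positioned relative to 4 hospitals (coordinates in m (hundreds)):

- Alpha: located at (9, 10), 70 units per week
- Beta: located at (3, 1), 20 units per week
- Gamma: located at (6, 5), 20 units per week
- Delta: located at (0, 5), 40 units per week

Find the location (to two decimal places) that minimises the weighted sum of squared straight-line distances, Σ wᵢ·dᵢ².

(5.40, 6.80)

The minimiser of Σwᵢ‖p−pᵢ‖² is the weighted centroid p* = (Σwᵢpᵢ)/(Σwᵢ).
Σwᵢ = 150.
Σwᵢxᵢ = 70·9 + 20·3 + 20·6 + 40·0 = 810.
Σwᵢyᵢ = 70·10 + 20·1 + 20·5 + 40·5 = 1020.
x* = 810/150 = 5.40, y* = 1020/150 = 6.80.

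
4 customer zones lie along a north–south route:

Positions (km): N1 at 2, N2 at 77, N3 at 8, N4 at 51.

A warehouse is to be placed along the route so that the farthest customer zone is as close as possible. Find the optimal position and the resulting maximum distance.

The 1-center on a line is the midpoint of the two extreme points: leftmost at 2, rightmost at 77.
Optimal location = (2 + 77)/2 = 39.5; maximum distance = (77 − 2)/2 = 37.5.

location 39.5, max distance 37.5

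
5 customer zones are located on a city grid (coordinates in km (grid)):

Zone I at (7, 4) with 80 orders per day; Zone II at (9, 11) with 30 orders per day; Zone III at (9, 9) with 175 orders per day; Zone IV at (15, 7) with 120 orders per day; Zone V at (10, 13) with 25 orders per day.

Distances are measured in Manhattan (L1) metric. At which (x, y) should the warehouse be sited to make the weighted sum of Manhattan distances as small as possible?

(9, 9)

Manhattan distance separates: Σwᵢ(|x−xᵢ|+|y−yᵢ|) = Σwᵢ|x−xᵢ| + Σwᵢ|y−yᵢ|, so x and y are optimised independently as 1-D weighted medians.
Total weight W = 430; half = 215.
x-coordinate, sorted with cumulative weight:
  x=7 (Zone I, w=80) cum 80
  x=9 (Zone II, w=30) cum 110
  x=9 (Zone III, w=175) cum 285  ← median
  x=10 (Zone V, w=25) cum 310
  x=15 (Zone IV, w=120) cum 430
⇒ x* = 9
y-coordinate, sorted with cumulative weight:
  y=4 (Zone I, w=80) cum 80
  y=7 (Zone IV, w=120) cum 200
  y=9 (Zone III, w=175) cum 375  ← median
  y=11 (Zone II, w=30) cum 405
  y=13 (Zone V, w=25) cum 430
⇒ y* = 9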